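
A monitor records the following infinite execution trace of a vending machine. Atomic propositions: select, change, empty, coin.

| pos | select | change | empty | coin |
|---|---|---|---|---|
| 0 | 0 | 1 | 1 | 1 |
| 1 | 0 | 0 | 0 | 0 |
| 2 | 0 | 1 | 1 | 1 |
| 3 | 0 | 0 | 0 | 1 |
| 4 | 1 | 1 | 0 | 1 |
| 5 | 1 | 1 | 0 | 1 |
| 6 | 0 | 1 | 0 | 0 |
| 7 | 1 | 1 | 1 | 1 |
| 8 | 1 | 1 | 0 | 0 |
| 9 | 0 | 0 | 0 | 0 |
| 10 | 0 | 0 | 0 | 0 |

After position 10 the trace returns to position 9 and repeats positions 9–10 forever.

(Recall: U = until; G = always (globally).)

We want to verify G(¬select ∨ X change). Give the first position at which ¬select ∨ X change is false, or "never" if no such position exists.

8

Check ¬select ∨ X change at each position in order: 0 ✓, 1 ✓, 2 ✓, 3 ✓, 4 ✓, 5 ✓, 6 ✓, 7 ✓.
At position 8 the labels are {change, select} and the next position 9 has {}, so ¬select ∨ X change is false there. This is the first violation.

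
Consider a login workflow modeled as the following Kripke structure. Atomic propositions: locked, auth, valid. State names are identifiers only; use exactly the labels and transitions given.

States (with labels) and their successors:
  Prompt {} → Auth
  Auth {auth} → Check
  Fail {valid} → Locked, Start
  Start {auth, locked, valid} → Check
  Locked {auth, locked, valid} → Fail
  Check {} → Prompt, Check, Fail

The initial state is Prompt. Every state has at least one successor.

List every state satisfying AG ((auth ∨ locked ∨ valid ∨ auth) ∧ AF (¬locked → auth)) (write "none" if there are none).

States satisfying AG ((auth ∨ locked ∨ valid ∨ auth) ∧ AF (¬locked → auth)): ∅.

none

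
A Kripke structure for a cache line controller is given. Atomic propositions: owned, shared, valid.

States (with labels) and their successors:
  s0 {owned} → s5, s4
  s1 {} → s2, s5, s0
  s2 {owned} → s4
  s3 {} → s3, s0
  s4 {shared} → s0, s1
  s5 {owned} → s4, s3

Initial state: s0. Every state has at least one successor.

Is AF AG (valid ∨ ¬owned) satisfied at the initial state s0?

Does not hold

States satisfying AG (valid ∨ ¬owned): ∅.
States satisfying AF AG (valid ∨ ¬owned): ∅.
There is a path from s0 along which AG (valid ∨ ¬owned) never holds.
s0 ∉ Sat(AF AG (valid ∨ ¬owned)).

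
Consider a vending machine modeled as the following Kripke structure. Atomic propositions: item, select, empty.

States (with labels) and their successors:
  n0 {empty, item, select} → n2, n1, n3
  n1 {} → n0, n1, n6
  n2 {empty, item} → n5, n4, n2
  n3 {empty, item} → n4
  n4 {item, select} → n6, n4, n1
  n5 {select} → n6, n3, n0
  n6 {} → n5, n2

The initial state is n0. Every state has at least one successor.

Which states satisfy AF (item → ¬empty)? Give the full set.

States satisfying item → ¬empty: {n1, n4, n5, n6}.
States satisfying AF (item → ¬empty): {n1, n3, n4, n5, n6}.

{n1, n3, n4, n5, n6}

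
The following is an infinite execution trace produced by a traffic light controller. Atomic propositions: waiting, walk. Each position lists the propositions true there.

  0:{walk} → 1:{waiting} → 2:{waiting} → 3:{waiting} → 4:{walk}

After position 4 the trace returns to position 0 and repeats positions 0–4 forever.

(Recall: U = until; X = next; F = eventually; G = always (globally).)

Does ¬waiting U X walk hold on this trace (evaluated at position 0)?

No

Walking from position 0: at position 1, X walk has not yet held and ¬waiting fails, so ¬waiting U X walk is false.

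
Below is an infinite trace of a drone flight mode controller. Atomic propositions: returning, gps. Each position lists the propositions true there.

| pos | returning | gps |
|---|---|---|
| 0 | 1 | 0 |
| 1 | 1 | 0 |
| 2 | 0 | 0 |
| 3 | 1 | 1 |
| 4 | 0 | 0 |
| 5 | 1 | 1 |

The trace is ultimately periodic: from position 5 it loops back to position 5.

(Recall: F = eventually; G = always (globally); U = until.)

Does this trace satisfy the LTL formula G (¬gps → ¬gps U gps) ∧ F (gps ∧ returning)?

¬gps → ¬gps U gps holds at every position 0..5, and those are all positions ever visited, so G (¬gps → ¬gps U gps) holds.
Positions where ¬gps holds: 0, 1, 2, 4.
Check ¬gps U gps at each: 0→ok, 1→ok, 2→ok, 4→ok.
gps ∧ returning holds at position 3, which is reachable from 0, so F (gps ∧ returning) holds.
At position 0: G (¬gps → ¬gps U gps) is true; F (gps ∧ returning) is true; so G (¬gps → ¬gps U gps) ∧ F (gps ∧ returning) is true.

Satisfied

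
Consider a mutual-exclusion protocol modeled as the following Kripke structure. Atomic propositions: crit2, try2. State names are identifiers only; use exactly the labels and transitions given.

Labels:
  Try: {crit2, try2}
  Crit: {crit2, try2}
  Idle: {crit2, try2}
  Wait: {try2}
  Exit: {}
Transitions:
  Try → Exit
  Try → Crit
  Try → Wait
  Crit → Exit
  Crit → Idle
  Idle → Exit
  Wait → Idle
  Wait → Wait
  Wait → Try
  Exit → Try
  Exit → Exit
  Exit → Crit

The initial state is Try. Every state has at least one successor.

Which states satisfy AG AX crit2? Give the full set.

none

States satisfying AX crit2: ∅.
States satisfying AG AX crit2: ∅.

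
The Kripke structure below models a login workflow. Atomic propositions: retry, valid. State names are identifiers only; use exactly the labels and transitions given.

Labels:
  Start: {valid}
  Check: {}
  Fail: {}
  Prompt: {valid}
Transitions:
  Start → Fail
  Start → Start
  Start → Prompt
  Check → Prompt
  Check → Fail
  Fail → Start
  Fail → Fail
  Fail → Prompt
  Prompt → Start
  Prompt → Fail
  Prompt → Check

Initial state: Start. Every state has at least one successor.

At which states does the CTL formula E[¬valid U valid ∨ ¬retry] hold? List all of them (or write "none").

States satisfying ¬valid: {Check, Fail}.
States satisfying valid ∨ ¬retry: {Start, Check, Fail, Prompt}.
States satisfying E[¬valid U valid ∨ ¬retry]: {Start, Check, Fail, Prompt}.

{Start, Check, Fail, Prompt}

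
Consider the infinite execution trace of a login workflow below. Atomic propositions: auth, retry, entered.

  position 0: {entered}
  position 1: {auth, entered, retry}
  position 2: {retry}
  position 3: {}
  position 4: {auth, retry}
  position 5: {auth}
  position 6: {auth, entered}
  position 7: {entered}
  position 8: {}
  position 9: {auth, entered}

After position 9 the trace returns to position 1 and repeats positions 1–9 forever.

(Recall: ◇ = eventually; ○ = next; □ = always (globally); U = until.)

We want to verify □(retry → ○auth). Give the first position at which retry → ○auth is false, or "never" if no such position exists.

1

Check retry → ○auth at each position in order: 0 ✓.
At position 1 the labels are {auth, entered, retry} and the next position 2 has {retry}, so retry → ○auth is false there. This is the first violation.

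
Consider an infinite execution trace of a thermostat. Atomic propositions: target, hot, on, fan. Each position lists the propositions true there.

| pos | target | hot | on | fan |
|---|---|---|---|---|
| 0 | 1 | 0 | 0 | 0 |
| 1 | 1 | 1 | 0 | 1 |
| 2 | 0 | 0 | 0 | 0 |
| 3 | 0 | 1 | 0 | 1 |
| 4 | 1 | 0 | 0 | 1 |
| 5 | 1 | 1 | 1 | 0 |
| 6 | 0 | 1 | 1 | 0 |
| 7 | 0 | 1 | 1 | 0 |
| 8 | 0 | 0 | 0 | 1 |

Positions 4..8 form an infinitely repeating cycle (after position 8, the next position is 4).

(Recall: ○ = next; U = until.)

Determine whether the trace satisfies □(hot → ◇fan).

hot → ◇fan holds at every position 0..8, and those are all positions ever visited, so □(hot → ◇fan) holds.
Positions where hot holds: 1, 3, 5, 6, 7.
Check ◇fan at each: 1→ok, 3→ok, 5→ok, 6→ok, 7→ok.

Holds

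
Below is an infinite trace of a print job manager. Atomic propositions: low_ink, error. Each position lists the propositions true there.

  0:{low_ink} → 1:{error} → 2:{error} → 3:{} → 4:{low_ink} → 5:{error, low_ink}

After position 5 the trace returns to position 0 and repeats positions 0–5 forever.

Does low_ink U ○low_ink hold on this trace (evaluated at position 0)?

Does not hold

Walking from position 0: at position 1, ○low_ink has not yet held and low_ink fails, so low_ink U ○low_ink is false.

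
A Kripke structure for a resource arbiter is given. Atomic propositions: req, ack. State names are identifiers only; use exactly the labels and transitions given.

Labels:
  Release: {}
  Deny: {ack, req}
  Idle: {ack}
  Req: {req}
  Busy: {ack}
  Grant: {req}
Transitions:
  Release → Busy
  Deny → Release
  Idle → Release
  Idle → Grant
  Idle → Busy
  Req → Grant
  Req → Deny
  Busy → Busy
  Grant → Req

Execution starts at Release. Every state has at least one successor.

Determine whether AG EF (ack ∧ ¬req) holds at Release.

Yes

States satisfying EF (ack ∧ ¬req): {Release, Deny, Idle, Req, Busy, Grant}.
States satisfying AG EF (ack ∧ ¬req): {Release, Deny, Idle, Req, Busy, Grant}.
Every state reachable from Release satisfies EF (ack ∧ ¬req).
Release ∈ Sat(AG EF (ack ∧ ¬req)).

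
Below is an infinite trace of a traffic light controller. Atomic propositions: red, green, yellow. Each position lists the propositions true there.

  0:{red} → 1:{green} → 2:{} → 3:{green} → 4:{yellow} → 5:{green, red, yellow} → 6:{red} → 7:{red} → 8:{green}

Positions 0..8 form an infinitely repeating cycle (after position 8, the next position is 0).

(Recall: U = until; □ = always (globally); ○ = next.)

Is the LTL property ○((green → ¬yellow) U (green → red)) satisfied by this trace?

Yes

The position after 0 is 1; (green → ¬yellow) U (green → red) is true there.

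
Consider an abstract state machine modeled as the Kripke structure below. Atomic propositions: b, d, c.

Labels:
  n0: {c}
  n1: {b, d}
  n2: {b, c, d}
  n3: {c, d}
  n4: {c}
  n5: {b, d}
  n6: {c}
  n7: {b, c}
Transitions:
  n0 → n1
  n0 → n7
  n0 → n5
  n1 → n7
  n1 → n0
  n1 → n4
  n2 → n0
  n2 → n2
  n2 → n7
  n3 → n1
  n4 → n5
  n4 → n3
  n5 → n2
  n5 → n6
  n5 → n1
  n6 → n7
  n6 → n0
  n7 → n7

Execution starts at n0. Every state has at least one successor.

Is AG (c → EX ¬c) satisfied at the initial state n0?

Violated

States satisfying c → EX ¬c: {n0, n1, n3, n4, n5}.
States satisfying AG (c → EX ¬c): ∅.
n2 is reachable from n0 and violates c → EX ¬c, so AG fails at n0.
n0 ∉ Sat(AG (c → EX ¬c)).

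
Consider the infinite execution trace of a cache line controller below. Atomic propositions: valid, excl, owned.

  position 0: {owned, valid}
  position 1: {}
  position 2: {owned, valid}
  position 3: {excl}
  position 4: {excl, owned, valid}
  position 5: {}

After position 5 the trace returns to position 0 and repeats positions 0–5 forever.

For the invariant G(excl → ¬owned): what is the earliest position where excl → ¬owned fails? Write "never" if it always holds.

Check excl → ¬owned at each position in order: 0 ✓, 1 ✓, 2 ✓, 3 ✓.
At position 4 the labels are {excl, owned, valid}, so excl → ¬owned is false there. This is the first violation.

4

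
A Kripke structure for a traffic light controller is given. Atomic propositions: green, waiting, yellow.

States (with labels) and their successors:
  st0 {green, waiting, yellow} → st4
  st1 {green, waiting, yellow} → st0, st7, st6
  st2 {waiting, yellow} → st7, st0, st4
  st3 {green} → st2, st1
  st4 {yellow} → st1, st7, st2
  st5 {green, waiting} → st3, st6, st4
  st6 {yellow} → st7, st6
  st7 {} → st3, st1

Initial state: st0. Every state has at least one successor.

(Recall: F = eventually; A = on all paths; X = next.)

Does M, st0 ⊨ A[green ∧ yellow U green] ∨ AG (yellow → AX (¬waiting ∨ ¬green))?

Yes

States satisfying green ∧ yellow: {st0, st1}.
States satisfying green: {st0, st1, st3, st5}.
States satisfying A[green ∧ yellow U green]: {st0, st1, st3, st5}.
States satisfying yellow → AX (¬waiting ∨ ¬green): {st0, st3, st5, st6, st7}.
States satisfying AG (yellow → AX (¬waiting ∨ ¬green)): ∅.
States satisfying A[green ∧ yellow U green] ∨ AG (yellow → AX (¬waiting ∨ ¬green)): {st0, st1, st3, st5}.
st0 ∈ Sat(A[green ∧ yellow U green] ∨ AG (yellow → AX (¬waiting ∨ ¬green))).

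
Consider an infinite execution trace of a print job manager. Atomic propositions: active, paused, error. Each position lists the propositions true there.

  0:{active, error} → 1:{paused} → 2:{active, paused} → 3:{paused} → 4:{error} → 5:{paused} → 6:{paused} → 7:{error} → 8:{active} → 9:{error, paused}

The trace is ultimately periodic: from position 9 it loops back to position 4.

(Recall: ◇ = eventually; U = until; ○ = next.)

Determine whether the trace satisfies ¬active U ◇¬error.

Holds

Walking from position 0: ◇¬error first holds at position 0, and ¬active holds at every earlier position along the way, so ¬active U ◇¬error holds.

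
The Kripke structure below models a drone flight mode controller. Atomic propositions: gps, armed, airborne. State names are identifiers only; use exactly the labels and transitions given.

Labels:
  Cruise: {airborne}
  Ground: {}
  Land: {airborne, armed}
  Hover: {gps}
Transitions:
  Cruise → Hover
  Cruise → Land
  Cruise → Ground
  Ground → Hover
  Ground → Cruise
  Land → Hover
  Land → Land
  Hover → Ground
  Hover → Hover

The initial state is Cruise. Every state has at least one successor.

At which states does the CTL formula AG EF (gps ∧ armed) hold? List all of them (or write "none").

none

States satisfying EF (gps ∧ armed): ∅.
States satisfying AG EF (gps ∧ armed): ∅.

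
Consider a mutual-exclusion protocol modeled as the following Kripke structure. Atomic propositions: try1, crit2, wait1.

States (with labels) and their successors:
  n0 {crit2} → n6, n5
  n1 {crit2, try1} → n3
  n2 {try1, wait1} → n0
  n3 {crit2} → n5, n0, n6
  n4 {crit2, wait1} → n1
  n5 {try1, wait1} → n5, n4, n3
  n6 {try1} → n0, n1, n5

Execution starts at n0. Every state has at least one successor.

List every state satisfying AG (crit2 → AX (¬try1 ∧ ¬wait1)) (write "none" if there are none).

none

States satisfying crit2 → AX (¬try1 ∧ ¬wait1): {n1, n2, n5, n6}.
States satisfying AG (crit2 → AX (¬try1 ∧ ¬wait1)): ∅.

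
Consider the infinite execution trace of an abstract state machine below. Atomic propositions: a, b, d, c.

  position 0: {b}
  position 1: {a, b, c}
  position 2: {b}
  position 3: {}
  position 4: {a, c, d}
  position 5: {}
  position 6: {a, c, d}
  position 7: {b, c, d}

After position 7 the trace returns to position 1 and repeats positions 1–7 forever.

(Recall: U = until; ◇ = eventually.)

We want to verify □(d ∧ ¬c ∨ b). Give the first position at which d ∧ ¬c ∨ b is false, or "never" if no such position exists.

3

Check d ∧ ¬c ∨ b at each position in order: 0 ✓, 1 ✓, 2 ✓.
At position 3 the labels are {}, so d ∧ ¬c ∨ b is false there. This is the first violation.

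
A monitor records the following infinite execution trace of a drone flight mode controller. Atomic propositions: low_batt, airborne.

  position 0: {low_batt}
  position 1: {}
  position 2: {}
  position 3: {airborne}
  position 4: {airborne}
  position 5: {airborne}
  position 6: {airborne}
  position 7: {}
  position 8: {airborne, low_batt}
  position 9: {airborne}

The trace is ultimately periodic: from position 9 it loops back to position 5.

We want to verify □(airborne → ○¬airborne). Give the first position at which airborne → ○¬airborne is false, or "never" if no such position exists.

Check airborne → ○¬airborne at each position in order: 0 ✓, 1 ✓, 2 ✓.
At position 3 the labels are {airborne} and the next position 4 has {airborne}, so airborne → ○¬airborne is false there. This is the first violation.

3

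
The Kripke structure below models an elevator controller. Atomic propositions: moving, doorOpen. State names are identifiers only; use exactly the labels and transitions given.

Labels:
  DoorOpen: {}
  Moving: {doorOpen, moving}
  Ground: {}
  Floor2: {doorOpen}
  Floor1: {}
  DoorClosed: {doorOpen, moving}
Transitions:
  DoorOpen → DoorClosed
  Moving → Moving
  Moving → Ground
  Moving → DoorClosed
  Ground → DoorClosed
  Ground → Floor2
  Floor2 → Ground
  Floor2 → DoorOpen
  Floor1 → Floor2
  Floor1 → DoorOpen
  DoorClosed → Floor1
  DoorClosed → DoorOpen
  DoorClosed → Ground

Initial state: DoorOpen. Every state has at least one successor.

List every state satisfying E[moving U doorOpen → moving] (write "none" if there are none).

States satisfying moving: {Moving, DoorClosed}.
States satisfying doorOpen → moving: {DoorOpen, Moving, Ground, Floor1, DoorClosed}.
States satisfying E[moving U doorOpen → moving]: {DoorOpen, Moving, Ground, Floor1, DoorClosed}.

{DoorOpen, Moving, Ground, Floor1, DoorClosed}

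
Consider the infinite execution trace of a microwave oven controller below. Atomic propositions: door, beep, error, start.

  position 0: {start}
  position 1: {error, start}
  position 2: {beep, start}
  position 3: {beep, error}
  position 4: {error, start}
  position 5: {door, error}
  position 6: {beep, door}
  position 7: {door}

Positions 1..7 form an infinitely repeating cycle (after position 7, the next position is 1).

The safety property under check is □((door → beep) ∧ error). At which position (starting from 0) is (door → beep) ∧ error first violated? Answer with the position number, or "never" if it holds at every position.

At position 0 the labels are {start}, so (door → beep) ∧ error is false there. This is the first violation.

0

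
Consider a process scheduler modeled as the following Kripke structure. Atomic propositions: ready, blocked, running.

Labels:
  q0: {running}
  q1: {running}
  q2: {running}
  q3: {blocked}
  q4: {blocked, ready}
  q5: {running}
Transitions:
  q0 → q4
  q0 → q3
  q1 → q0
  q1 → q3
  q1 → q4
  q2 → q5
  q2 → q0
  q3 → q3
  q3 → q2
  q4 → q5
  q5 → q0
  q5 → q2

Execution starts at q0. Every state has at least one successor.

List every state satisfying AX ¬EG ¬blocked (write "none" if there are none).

States satisfying ¬EG ¬blocked: {q0, q1, q3, q4}.
States satisfying AX ¬EG ¬blocked: {q0, q1}.

{q0, q1}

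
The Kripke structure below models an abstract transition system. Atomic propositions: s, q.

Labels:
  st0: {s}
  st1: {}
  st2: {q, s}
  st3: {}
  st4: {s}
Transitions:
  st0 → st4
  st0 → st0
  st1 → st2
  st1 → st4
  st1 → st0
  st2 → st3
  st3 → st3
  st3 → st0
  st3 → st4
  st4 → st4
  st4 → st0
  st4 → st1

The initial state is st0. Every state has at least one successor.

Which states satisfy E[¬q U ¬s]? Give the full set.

States satisfying ¬q: {st0, st1, st3, st4}.
States satisfying ¬s: {st1, st3}.
States satisfying E[¬q U ¬s]: {st0, st1, st3, st4}.

{st0, st1, st3, st4}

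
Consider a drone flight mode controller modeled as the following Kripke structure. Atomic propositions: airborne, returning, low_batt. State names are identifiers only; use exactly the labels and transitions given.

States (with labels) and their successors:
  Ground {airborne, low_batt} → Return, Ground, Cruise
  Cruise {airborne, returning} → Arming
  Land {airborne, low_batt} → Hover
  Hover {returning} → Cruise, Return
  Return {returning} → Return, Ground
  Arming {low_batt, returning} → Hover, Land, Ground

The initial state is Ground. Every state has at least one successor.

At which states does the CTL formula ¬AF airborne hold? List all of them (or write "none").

{Hover, Return, Arming}

States satisfying airborne: {Ground, Cruise, Land}.
States satisfying AF airborne: {Ground, Cruise, Land}.
States satisfying ¬AF airborne: {Hover, Return, Arming}.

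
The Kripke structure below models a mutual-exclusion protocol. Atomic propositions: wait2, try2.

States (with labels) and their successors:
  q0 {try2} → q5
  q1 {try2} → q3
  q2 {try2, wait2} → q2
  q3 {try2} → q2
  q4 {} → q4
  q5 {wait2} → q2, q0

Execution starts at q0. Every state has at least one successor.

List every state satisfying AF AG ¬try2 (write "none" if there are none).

{q4}

States satisfying AG ¬try2: {q4}.
States satisfying AF AG ¬try2: {q4}.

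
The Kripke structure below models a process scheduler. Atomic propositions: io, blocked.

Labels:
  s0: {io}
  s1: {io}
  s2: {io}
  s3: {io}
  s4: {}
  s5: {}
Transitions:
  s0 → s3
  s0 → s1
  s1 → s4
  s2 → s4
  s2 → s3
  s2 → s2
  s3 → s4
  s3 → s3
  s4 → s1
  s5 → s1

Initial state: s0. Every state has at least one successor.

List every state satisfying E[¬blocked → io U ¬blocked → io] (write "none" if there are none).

States satisfying ¬blocked → io: {s0, s1, s2, s3}.
States satisfying E[¬blocked → io U ¬blocked → io]: {s0, s1, s2, s3}.

{s0, s1, s2, s3}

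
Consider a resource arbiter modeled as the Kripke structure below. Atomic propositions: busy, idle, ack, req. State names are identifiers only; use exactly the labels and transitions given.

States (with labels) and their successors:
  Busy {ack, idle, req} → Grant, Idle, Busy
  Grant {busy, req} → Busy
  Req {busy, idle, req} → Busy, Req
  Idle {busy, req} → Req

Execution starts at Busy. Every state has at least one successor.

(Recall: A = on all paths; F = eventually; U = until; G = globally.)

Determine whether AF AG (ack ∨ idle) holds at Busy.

States satisfying AG (ack ∨ idle): ∅.
States satisfying AF AG (ack ∨ idle): ∅.
There is a path from Busy along which AG (ack ∨ idle) never holds.
Busy ∉ Sat(AF AG (ack ∨ idle)).

Does not hold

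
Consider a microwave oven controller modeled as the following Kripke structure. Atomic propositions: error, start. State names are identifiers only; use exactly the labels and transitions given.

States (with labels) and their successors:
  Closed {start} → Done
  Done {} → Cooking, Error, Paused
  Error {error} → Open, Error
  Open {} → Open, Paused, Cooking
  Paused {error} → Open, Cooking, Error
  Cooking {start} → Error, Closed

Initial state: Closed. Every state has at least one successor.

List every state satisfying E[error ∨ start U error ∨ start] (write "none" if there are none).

{Closed, Error, Paused, Cooking}

States satisfying error ∨ start: {Closed, Error, Paused, Cooking}.
States satisfying E[error ∨ start U error ∨ start]: {Closed, Error, Paused, Cooking}.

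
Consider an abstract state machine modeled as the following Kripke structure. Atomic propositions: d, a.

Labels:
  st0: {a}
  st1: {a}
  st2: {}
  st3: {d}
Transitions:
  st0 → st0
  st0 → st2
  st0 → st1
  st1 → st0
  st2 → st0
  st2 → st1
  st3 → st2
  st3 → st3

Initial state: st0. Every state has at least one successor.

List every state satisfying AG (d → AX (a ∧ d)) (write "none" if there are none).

States satisfying d → AX (a ∧ d): {st0, st1, st2}.
States satisfying AG (d → AX (a ∧ d)): {st0, st1, st2}.

{st0, st1, st2}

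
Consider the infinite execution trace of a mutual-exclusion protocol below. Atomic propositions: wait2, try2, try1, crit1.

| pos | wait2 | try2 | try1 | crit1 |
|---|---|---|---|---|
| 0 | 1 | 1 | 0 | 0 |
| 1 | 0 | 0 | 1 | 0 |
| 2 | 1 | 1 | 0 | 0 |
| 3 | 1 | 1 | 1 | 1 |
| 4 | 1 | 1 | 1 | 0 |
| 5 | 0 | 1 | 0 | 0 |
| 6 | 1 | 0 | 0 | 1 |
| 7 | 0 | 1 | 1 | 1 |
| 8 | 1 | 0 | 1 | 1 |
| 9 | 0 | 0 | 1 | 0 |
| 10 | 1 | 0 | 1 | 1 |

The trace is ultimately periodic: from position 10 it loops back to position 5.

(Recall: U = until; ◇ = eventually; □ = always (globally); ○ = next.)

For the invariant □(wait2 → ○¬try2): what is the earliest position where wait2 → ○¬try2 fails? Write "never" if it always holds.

2

Check wait2 → ○¬try2 at each position in order: 0 ✓, 1 ✓.
At position 2 the labels are {try2, wait2} and the next position 3 has {crit1, try1, try2, wait2}, so wait2 → ○¬try2 is false there. This is the first violation.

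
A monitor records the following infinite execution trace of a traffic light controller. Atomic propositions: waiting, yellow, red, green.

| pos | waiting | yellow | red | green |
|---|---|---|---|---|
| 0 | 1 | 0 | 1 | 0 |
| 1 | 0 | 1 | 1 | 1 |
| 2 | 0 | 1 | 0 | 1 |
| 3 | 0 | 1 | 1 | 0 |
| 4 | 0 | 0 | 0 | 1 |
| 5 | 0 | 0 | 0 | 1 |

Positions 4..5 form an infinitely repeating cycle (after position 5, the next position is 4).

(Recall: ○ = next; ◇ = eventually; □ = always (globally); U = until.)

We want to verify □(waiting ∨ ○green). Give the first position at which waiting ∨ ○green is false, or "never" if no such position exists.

Check waiting ∨ ○green at each position in order: 0 ✓, 1 ✓.
At position 2 the labels are {green, yellow} and the next position 3 has {red, yellow}, so waiting ∨ ○green is false there. This is the first violation.

2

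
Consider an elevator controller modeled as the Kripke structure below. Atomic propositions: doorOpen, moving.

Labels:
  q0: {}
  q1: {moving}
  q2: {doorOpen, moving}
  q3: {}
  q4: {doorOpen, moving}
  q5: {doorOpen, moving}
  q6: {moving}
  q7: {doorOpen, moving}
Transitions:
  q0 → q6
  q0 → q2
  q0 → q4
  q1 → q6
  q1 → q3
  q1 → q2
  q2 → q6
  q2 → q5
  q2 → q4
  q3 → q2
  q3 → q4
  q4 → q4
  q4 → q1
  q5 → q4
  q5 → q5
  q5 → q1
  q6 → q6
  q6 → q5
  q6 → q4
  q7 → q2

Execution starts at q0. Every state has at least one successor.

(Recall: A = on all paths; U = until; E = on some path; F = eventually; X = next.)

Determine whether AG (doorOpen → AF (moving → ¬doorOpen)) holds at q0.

States satisfying doorOpen → AF (moving → ¬doorOpen): {q0, q1, q3, q6}.
States satisfying AG (doorOpen → AF (moving → ¬doorOpen)): ∅.
q2 is reachable from q0 and violates doorOpen → AF (moving → ¬doorOpen), so AG fails at q0.
q0 ∉ Sat(AG (doorOpen → AF (moving → ¬doorOpen))).

Violated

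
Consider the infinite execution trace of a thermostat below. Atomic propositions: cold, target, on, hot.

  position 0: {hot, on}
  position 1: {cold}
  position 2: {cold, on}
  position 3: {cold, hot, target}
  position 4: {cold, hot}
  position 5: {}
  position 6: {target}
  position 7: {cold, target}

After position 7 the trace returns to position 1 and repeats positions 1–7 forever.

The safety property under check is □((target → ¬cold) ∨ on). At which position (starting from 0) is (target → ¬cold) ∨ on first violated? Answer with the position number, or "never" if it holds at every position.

3

Check (target → ¬cold) ∨ on at each position in order: 0 ✓, 1 ✓, 2 ✓.
At position 3 the labels are {cold, hot, target}, so (target → ¬cold) ∨ on is false there. This is the first violation.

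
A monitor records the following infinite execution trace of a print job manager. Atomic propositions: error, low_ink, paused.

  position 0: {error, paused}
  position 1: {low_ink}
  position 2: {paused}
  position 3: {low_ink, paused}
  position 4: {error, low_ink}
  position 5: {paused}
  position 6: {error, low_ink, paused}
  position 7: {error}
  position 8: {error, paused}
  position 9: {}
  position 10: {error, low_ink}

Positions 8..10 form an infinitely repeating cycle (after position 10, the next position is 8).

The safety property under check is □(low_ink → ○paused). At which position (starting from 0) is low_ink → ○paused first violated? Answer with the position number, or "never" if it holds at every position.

Check low_ink → ○paused at each position in order: 0 ✓, 1 ✓, 2 ✓.
At position 3 the labels are {low_ink, paused} and the next position 4 has {error, low_ink}, so low_ink → ○paused is false there. This is the first violation.

3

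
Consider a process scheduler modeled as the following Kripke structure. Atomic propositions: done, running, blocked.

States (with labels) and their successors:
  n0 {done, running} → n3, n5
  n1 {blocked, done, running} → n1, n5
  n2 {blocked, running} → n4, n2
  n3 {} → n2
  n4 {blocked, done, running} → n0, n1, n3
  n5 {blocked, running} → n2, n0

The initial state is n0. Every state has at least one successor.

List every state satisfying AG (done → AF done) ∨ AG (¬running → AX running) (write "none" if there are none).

{n0, n1, n2, n3, n4, n5}

States satisfying done → AF done: {n0, n1, n2, n3, n4, n5}.
States satisfying AG (done → AF done): {n0, n1, n2, n3, n4, n5}.
States satisfying ¬running → AX running: {n0, n1, n2, n3, n4, n5}.
States satisfying AG (¬running → AX running): {n0, n1, n2, n3, n4, n5}.
States satisfying AG (done → AF done) ∨ AG (¬running → AX running): {n0, n1, n2, n3, n4, n5}.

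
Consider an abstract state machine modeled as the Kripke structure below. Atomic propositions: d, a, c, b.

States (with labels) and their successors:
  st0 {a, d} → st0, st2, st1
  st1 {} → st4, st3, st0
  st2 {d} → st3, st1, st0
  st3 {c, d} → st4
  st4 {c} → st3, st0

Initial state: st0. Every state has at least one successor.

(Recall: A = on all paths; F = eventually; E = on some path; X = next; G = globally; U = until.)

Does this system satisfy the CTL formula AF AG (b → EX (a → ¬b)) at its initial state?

States satisfying AG (b → EX (a → ¬b)): {st0, st1, st2, st3, st4}.
States satisfying AF AG (b → EX (a → ¬b)): {st0, st1, st2, st3, st4}.
st0 ∈ Sat(AF AG (b → EX (a → ¬b))).

Yes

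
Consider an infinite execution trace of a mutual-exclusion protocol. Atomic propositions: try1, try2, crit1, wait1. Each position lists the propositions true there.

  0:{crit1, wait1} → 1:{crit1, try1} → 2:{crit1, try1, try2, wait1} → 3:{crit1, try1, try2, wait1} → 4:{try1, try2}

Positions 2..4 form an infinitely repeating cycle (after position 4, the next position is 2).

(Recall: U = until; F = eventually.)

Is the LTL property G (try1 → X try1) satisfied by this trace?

try1 → X try1 holds at every position 0..4, and those are all positions ever visited, so G (try1 → X try1) holds.
Positions where try1 holds: 1, 2, 3, 4.
Check X try1 at each: 1→ok, 2→ok, 3→ok, 4→ok.

Holds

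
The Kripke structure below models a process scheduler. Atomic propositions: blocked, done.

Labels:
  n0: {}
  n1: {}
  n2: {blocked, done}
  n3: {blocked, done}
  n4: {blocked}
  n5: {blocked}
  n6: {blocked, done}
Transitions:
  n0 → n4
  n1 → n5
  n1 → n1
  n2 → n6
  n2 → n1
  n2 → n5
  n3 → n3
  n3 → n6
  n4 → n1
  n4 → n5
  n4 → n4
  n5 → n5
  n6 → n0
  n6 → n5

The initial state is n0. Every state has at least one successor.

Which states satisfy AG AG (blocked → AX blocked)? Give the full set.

States satisfying AG (blocked → AX blocked): {n1, n5}.
States satisfying AG AG (blocked → AX blocked): {n1, n5}.

{n1, n5}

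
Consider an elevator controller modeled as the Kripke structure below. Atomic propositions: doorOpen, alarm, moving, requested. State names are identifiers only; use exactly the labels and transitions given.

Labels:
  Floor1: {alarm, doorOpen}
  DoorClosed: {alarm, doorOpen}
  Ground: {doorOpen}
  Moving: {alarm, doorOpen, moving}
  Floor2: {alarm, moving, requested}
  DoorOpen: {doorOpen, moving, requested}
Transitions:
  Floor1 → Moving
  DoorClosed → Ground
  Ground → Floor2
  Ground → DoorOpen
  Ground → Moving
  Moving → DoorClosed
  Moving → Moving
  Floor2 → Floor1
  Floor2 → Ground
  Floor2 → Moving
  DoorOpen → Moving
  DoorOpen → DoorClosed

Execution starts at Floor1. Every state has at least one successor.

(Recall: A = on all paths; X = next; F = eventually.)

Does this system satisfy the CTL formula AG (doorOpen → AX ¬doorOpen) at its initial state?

Violated

States satisfying doorOpen → AX ¬doorOpen: {Floor2}.
States satisfying AG (doorOpen → AX ¬doorOpen): ∅.
DoorClosed is reachable from Floor1 and violates doorOpen → AX ¬doorOpen, so AG fails at Floor1.
Floor1 ∉ Sat(AG (doorOpen → AX ¬doorOpen)).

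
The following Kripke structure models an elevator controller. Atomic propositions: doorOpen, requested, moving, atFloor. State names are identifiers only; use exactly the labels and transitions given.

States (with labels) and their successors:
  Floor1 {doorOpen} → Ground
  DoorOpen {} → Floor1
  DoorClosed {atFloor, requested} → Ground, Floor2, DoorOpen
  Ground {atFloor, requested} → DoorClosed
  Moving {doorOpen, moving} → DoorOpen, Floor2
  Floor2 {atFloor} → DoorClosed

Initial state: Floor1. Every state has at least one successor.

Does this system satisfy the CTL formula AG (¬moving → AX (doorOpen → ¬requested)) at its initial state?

Holds

States satisfying ¬moving → AX (doorOpen → ¬requested): {Floor1, DoorOpen, DoorClosed, Ground, Moving, Floor2}.
States satisfying AG (¬moving → AX (doorOpen → ¬requested)): {Floor1, DoorOpen, DoorClosed, Ground, Moving, Floor2}.
Every state reachable from Floor1 satisfies ¬moving → AX (doorOpen → ¬requested).
Floor1 ∈ Sat(AG (¬moving → AX (doorOpen → ¬requested))).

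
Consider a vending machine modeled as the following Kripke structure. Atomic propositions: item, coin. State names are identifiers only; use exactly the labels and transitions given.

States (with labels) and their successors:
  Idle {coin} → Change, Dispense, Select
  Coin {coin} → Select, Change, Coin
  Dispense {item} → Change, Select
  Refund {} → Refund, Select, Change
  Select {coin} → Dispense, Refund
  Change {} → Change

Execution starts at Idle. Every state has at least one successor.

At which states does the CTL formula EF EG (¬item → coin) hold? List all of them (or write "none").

States satisfying EG (¬item → coin): {Idle, Coin, Dispense, Select}.
States satisfying EF EG (¬item → coin): {Idle, Coin, Dispense, Refund, Select}.

{Idle, Coin, Dispense, Refund, Select}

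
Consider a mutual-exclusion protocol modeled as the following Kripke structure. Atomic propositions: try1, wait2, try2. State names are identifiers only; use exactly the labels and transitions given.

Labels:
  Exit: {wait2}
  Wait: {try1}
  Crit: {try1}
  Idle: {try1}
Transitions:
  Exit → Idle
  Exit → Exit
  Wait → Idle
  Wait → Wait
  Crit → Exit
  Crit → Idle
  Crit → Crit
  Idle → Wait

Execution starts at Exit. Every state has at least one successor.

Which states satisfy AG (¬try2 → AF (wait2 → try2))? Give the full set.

{Wait, Idle}

States satisfying ¬try2 → AF (wait2 → try2): {Wait, Crit, Idle}.
States satisfying AG (¬try2 → AF (wait2 → try2)): {Wait, Idle}.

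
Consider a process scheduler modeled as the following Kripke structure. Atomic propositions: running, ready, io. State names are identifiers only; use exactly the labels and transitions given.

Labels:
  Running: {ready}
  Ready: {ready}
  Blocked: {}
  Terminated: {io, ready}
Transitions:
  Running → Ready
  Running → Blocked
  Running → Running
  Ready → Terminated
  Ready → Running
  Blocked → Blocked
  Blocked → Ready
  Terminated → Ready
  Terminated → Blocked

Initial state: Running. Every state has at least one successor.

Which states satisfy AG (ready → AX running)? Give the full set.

none

States satisfying ready → AX running: {Blocked}.
States satisfying AG (ready → AX running): ∅.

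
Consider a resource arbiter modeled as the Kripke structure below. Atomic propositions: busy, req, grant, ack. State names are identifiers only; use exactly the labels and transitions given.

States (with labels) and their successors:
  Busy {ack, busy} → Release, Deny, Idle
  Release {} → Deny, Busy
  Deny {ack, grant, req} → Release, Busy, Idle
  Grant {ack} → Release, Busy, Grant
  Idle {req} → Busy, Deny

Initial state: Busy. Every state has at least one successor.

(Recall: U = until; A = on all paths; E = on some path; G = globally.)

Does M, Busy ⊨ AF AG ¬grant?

Violated

States satisfying AG ¬grant: ∅.
States satisfying AF AG ¬grant: ∅.
There is a path from Busy along which AG ¬grant never holds.
Busy ∉ Sat(AF AG ¬grant).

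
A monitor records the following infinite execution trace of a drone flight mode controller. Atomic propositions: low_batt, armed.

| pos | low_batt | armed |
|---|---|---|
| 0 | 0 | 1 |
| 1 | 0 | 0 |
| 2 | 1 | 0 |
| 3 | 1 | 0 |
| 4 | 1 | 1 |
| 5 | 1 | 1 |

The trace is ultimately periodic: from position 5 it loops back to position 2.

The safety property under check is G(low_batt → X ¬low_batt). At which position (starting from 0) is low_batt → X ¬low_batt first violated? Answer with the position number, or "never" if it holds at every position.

2

Check low_batt → X ¬low_batt at each position in order: 0 ✓, 1 ✓.
At position 2 the labels are {low_batt} and the next position 3 has {low_batt}, so low_batt → X ¬low_batt is false there. This is the first violation.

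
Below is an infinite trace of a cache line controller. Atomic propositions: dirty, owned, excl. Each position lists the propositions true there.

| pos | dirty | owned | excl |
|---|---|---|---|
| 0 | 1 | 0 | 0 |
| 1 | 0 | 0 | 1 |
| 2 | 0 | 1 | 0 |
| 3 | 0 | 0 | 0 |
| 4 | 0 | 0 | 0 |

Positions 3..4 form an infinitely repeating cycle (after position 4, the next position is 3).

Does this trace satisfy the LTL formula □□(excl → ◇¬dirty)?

Satisfied

□(excl → ◇¬dirty) holds at every position 0..4, and those are all positions ever visited, so □□(excl → ◇¬dirty) holds.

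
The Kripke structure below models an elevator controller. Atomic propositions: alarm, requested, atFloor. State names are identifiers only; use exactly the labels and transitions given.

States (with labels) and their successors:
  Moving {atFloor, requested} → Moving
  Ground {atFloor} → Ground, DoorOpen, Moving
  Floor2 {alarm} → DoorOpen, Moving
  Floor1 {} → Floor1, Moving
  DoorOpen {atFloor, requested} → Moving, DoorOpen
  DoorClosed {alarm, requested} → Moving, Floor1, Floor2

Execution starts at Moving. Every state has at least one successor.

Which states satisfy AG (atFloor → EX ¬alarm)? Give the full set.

States satisfying atFloor → EX ¬alarm: {Moving, Ground, Floor2, Floor1, DoorOpen, DoorClosed}.
States satisfying AG (atFloor → EX ¬alarm): {Moving, Ground, Floor2, Floor1, DoorOpen, DoorClosed}.

{Moving, Ground, Floor2, Floor1, DoorOpen, DoorClosed}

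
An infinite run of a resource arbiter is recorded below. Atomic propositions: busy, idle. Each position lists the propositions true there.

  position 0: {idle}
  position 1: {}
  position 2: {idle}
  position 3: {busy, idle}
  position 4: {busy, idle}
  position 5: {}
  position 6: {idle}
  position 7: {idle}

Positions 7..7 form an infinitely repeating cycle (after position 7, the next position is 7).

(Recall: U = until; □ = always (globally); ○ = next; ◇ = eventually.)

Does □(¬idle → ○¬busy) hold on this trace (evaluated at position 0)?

Satisfied

¬idle → ○¬busy holds at every position 0..7, and those are all positions ever visited, so □(¬idle → ○¬busy) holds.
Positions where ¬idle holds: 1, 5.
Check ○¬busy at each: 1→ok, 5→ok.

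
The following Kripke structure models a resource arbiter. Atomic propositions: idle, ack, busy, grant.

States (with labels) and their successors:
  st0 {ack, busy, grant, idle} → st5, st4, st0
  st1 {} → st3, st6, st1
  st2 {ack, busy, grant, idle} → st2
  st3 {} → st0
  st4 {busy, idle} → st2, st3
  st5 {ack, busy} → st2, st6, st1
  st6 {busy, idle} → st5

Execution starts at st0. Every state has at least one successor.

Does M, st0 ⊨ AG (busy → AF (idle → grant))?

States satisfying busy → AF (idle → grant): {st0, st1, st2, st3, st4, st5, st6}.
States satisfying AG (busy → AF (idle → grant)): {st0, st1, st2, st3, st4, st5, st6}.
Every state reachable from st0 satisfies busy → AF (idle → grant).
st0 ∈ Sat(AG (busy → AF (idle → grant))).

Yes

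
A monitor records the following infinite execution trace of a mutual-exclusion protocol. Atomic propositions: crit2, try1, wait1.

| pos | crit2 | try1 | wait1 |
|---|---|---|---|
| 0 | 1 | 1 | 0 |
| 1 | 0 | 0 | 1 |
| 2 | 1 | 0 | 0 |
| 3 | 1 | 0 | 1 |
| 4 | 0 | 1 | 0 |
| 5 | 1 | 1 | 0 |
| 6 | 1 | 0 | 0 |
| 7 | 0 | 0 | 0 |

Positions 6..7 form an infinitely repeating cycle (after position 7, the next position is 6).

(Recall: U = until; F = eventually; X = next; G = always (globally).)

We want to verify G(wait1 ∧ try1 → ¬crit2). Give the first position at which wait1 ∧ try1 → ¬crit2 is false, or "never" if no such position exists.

never

wait1 ∧ try1 → ¬crit2 holds at every position 0..7, and those are all the positions the trace ever visits, so the invariant G(wait1 ∧ try1 → ¬crit2) is never violated.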